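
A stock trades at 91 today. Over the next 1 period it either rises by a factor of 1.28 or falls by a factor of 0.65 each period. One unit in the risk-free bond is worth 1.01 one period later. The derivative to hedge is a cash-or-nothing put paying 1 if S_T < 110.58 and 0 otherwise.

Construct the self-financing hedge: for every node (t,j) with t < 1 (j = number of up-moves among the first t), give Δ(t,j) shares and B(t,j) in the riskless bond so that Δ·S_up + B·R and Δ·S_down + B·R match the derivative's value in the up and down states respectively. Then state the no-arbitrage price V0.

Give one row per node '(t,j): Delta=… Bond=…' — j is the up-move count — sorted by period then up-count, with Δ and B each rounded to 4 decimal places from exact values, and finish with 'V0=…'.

Risk-neutral probability p* = (R−d)/(u−d) = (1.01−0.65)/(1.28−0.65) = 0.5714.
Payoff layer (t=1): V(1,0)=1.0000, V(1,1)=0.0000
(0,0): S=91.0000. Δ = (V_up−V_dn)/(S_up−S_dn) = (0.0000−1.0000)/(116.4800−59.1500) = -0.0174. V = [p*·0.0000 + (1−p*)·1.0000]/1.01 = 0.4243. B = V − Δ·S = 2.0116.
Each (Δ,B) replicates both successor values, so the strategy is self-financing and V0 is arbitrage-free.

(0,0): Delta=-0.0174 Bond=2.0116
V0=0.4243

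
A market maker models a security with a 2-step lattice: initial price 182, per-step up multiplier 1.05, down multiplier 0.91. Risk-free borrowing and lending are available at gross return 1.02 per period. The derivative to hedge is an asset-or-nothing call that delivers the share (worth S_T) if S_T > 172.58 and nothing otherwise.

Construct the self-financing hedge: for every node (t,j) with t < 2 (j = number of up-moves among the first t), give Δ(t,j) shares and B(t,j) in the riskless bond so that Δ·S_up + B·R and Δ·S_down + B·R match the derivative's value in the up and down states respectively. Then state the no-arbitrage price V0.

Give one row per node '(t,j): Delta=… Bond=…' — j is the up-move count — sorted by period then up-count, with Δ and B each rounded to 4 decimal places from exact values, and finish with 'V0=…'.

(0,0): Delta=2.2426 Bond=-232.8136
(1,0): Delta=7.5000 Bond=-1108.1926
(1,1): Delta=1.0000 Bond=0.0000
V0=175.3482

The replicating-portfolio and risk-neutral prices coincide; use p* = (1.02−0.91)/(1.05−0.91) = 0.7857 for the latter.
At expiry t=2: V(2,0)=0.0000, V(2,1)=173.9010, V(2,2)=200.6550
  t=1,j=0: stock 165.6200 → up 173.9010 (V=173.9010), down 150.7142 (V=0.0000). Price 133.9574; hedge Δ=7.5000, bond B=-1108.1926.
  t=1,j=1: stock 191.1000 → up 200.6550 (V=200.6550), down 173.9010 (V=173.9010). Price 191.1000; hedge Δ=1.0000, bond B=0.0000.
  t=0,j=0: stock 182.0000 → up 191.1000 (V=191.1000), down 165.6200 (V=133.9574). Price 175.3482; hedge Δ=2.2426, bond B=-232.8136.
The time-0 hedge costs 175.3482, which is the no-arbitrage price.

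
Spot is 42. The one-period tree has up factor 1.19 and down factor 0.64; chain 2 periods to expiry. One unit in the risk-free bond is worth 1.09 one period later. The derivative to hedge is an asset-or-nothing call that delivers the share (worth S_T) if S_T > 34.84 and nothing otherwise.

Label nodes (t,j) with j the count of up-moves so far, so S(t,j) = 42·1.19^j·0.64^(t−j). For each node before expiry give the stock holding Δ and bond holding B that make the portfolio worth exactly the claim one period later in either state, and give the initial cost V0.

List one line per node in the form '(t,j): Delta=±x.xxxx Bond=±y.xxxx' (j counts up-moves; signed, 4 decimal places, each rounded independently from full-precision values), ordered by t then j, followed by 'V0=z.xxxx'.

(0,0): Delta=1.9327 Bond=-47.6604
(1,0): Delta=0.0000 Bond=0.0000
(1,1): Delta=2.1636 Bond=-63.4942
V0=33.5112

Risk-neutral probability p* = (R−d)/(u−d) = (1.09−0.64)/(1.19−0.64) = 0.8182.
Payoff layer (t=2): V(2,0)=0.0000, V(2,1)=0.0000, V(2,2)=59.4762
(1,0): S=26.8800. Δ = (V_up−V_dn)/(S_up−S_dn) = (0.0000−0.0000)/(31.9872−17.2032) = 0.0000. V = [p*·0.0000 + (1−p*)·0.0000]/1.09 = 0.0000. B = V − Δ·S = 0.0000.
(1,1): S=49.9800. Δ = (V_up−V_dn)/(S_up−S_dn) = (59.4762−0.0000)/(59.4762−31.9872) = 2.1636. V = [p*·59.4762 + (1−p*)·0.0000]/1.09 = 44.6444. B = V − Δ·S = -63.4942.
(0,0): S=42.0000. Δ = (V_up−V_dn)/(S_up−S_dn) = (44.6444−0.0000)/(49.9800−26.8800) = 1.9327. V = [p*·44.6444 + (1−p*)·0.0000]/1.09 = 33.5112. B = V − Δ·S = -47.6604.
Each (Δ,B) replicates both successor values, so the strategy is self-financing and V0 is arbitrage-free.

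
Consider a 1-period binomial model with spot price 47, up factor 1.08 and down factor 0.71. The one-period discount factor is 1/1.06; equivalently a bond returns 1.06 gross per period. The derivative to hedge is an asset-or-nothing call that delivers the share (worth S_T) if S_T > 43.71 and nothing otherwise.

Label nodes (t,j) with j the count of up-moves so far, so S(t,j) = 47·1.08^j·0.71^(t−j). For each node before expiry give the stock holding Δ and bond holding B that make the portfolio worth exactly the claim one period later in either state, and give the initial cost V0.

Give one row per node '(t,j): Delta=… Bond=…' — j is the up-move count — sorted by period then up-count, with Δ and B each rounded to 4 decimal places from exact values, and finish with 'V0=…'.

(0,0): Delta=2.9189 Bond=-91.8909
V0=45.2983

Since d<R<u, set p* = (R−d)/(u−d) = 0.9459; price each node as the discounted p*-expectation of its children.
At expiry t=1: V(1,0)=0.0000, V(1,1)=50.7600
Node (0,0) S=47.0000: V=(p*·50.7600+(1−p*)·0.0000)/1.06=45.2983; Δ=(50.7600−0.0000)/(50.7600−33.3700)=2.9189; B=V−Δ·S=-91.8909
Self-financing check: at every node Δ·S+B equals the discounted successor values.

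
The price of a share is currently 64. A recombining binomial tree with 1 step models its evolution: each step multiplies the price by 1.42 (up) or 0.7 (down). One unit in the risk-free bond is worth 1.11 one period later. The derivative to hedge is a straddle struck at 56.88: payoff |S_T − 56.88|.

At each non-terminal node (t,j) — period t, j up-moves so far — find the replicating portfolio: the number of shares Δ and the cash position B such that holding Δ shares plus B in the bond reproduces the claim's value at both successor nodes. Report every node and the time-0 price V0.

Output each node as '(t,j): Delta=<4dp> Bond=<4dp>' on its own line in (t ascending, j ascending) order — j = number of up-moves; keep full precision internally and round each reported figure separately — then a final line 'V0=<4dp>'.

(0,0): Delta=0.4757 Bond=-8.3163
V0=22.1281

Under the risk-neutral measure, an up-move has probability p* = (R−d)/(u−d) = 0.5694 and values discount at R = 1.11.
Terminal payoffs: V(1,0)=12.0800, V(1,1)=34.0000
  t=0,j=0: stock 64.0000 → up 90.8800 (V=34.0000), down 44.8000 (V=12.0800). Price 22.1281; hedge Δ=0.4757, bond B=-8.3163.
Each (Δ,B) replicates both successor values, so the strategy is self-financing and V0 is arbitrage-free.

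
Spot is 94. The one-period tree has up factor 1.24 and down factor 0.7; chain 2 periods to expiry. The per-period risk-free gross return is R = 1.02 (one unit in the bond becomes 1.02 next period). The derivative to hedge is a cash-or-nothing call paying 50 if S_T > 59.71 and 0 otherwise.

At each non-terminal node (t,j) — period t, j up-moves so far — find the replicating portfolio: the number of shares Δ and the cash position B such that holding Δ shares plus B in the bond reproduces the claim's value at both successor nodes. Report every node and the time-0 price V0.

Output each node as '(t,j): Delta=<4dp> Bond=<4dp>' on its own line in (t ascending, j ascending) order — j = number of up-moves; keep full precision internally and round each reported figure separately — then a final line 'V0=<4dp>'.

(0,0): Delta=0.3934 Bond=3.0984
(1,0): Delta=1.4072 Bond=-63.5439
(1,1): Delta=0.0000 Bond=49.0196
V0=40.0817

No-arbitrage ⇒ martingale measure with p* = (R−d)/(u−d) = 0.5926.
Terminal payoffs: V(2,0)=0.0000, V(2,1)=50.0000, V(2,2)=50.0000
(1,0): S=65.8000. Δ = (V_up−V_dn)/(S_up−S_dn) = (50.0000−0.0000)/(81.5920−46.0600) = 1.4072. V = [p*·50.0000 + (1−p*)·0.0000]/1.02 = 29.0487. B = V − Δ·S = -63.5439.
(1,1): S=116.5600. Δ = (V_up−V_dn)/(S_up−S_dn) = (50.0000−50.0000)/(144.5344−81.5920) = 0.0000. V = [p*·50.0000 + (1−p*)·50.0000]/1.02 = 49.0196. B = V − Δ·S = 49.0196.
(0,0): S=94.0000. Δ = (V_up−V_dn)/(S_up−S_dn) = (49.0196−29.0487)/(116.5600−65.8000) = 0.3934. V = [p*·49.0196 + (1−p*)·29.0487]/1.02 = 40.0817. B = V − Δ·S = 3.0984.
Root portfolio cost Δ·94+B reproduces V0=40.0817.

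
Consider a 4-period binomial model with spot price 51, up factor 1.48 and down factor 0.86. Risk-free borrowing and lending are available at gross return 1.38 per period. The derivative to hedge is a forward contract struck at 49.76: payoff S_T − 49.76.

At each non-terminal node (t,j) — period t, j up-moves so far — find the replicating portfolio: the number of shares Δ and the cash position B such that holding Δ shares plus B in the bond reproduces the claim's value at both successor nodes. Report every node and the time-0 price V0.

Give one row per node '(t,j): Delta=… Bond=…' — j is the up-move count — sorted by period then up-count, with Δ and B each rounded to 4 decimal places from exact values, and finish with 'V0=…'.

The replicating-portfolio and risk-neutral prices coincide; use p* = (1.38−0.86)/(1.48−0.86) = 0.8387 for the latter.
Payoff layer (t=4): V(4,0)=-21.8626, V(4,1)=-1.7505, V(4,2)=32.8610, V(4,3)=92.4250, V(4,4)=194.9305
(3,0): S=32.4389. Δ = (V_up−V_dn)/(S_up−S_dn) = (-1.7505−-21.8626)/(48.0095−27.8974) = 1.0000. V = [p*·-1.7505 + (1−p*)·-21.8626]/1.38 = -3.6191. B = V − Δ·S = -36.0580.
(3,1): S=55.8250. Δ = (V_up−V_dn)/(S_up−S_dn) = (32.8610−-1.7505)/(82.6210−48.0095) = 1.0000. V = [p*·32.8610 + (1−p*)·-1.7505]/1.38 = 19.7670. B = V − Δ·S = -36.0580.
(3,2): S=96.0709. Δ = (V_up−V_dn)/(S_up−S_dn) = (92.4250−32.8610)/(142.1850−82.6210) = 1.0000. V = [p*·92.4250 + (1−p*)·32.8610]/1.38 = 60.0130. B = V − Δ·S = -36.0580.
(3,3): S=165.3314. Δ = (V_up−V_dn)/(S_up−S_dn) = (194.9305−92.4250)/(244.6905−142.1850) = 1.0000. V = [p*·194.9305 + (1−p*)·92.4250]/1.38 = 129.2734. B = V − Δ·S = -36.0580.
(2,0): S=37.7196. Δ = (V_up−V_dn)/(S_up−S_dn) = (19.7670−-3.6191)/(55.8250−32.4389) = 1.0000. V = [p*·19.7670 + (1−p*)·-3.6191]/1.38 = 11.5906. B = V − Δ·S = -26.1290.
(2,1): S=64.9128. Δ = (V_up−V_dn)/(S_up−S_dn) = (60.0130−19.7670)/(96.0709−55.8250) = 1.0000. V = [p*·60.0130 + (1−p*)·19.7670]/1.38 = 38.7838. B = V − Δ·S = -26.1290.
(2,2): S=111.7104. Δ = (V_up−V_dn)/(S_up−S_dn) = (129.2734−60.0130)/(165.3314−96.0709) = 1.0000. V = [p*·129.2734 + (1−p*)·60.0130]/1.38 = 85.5814. B = V − Δ·S = -26.1290.
(1,0): S=43.8600. Δ = (V_up−V_dn)/(S_up−S_dn) = (38.7838−11.5906)/(64.9128−37.7196) = 1.0000. V = [p*·38.7838 + (1−p*)·11.5906]/1.38 = 24.9260. B = V − Δ·S = -18.9340.
(1,1): S=75.4800. Δ = (V_up−V_dn)/(S_up−S_dn) = (85.5814−38.7838)/(111.7104−64.9128) = 1.0000. V = [p*·85.5814 + (1−p*)·38.7838]/1.38 = 56.5460. B = V − Δ·S = -18.9340.
(0,0): S=51.0000. Δ = (V_up−V_dn)/(S_up−S_dn) = (56.5460−24.9260)/(75.4800−43.8600) = 1.0000. V = [p*·56.5460 + (1−p*)·24.9260]/1.38 = 37.2797. B = V − Δ·S = -13.7203.
The time-0 hedge costs 37.2797, which is the no-arbitrage price.

(0,0): Delta=1.0000 Bond=-13.7203
(1,0): Delta=1.0000 Bond=-18.9340
(1,1): Delta=1.0000 Bond=-18.9340
(2,0): Delta=1.0000 Bond=-26.1290
(2,1): Delta=1.0000 Bond=-26.1290
(2,2): Delta=1.0000 Bond=-26.1290
(3,0): Delta=1.0000 Bond=-36.0580
(3,1): Delta=1.0000 Bond=-36.0580
(3,2): Delta=1.0000 Bond=-36.0580
(3,3): Delta=1.0000 Bond=-36.0580
V0=37.2797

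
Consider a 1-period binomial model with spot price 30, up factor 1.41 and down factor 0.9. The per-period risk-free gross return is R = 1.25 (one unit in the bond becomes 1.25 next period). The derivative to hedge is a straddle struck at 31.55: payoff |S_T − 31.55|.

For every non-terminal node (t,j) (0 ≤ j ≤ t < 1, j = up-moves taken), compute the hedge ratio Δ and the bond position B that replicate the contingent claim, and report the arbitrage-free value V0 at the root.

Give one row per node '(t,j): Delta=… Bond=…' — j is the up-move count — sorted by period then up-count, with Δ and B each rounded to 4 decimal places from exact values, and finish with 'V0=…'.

(0,0): Delta=0.4052 Bond=-5.1129
V0=7.0439

Risk-neutral probability p* = (R−d)/(u−d) = (1.25−0.9)/(1.41−0.9) = 0.6863.
At expiry t=1: V(1,0)=4.5500, V(1,1)=10.7500
  t=0,j=0: stock 30.0000 → up 42.3000 (V=10.7500), down 27.0000 (V=4.5500). Price 7.0439; hedge Δ=0.4052, bond B=-5.1129.
Root portfolio cost Δ·30+B reproduces V0=7.0439.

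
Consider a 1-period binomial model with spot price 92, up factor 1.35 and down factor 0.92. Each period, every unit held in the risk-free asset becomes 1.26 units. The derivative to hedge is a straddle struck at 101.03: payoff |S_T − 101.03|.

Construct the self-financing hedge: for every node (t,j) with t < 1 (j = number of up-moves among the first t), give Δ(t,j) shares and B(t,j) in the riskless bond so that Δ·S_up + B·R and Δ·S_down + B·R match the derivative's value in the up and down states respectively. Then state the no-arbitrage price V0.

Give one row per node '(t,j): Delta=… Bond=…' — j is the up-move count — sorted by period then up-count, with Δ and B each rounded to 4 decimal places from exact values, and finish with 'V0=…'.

(0,0): Delta=0.1714 Bond=1.4952
V0=17.2626

Risk-neutral probability p* = (R−d)/(u−d) = (1.26−0.92)/(1.35−0.92) = 0.7907.
Terminal values V(1,·): V(1,0)=16.3900, V(1,1)=23.1700
  t=0,j=0: stock 92.0000 → up 124.2000 (V=23.1700), down 84.6400 (V=16.3900). Price 17.2626; hedge Δ=0.1714, bond B=1.4952.
Check: Δ(0,0)·S0 + B(0,0) = 17.2626 = V0.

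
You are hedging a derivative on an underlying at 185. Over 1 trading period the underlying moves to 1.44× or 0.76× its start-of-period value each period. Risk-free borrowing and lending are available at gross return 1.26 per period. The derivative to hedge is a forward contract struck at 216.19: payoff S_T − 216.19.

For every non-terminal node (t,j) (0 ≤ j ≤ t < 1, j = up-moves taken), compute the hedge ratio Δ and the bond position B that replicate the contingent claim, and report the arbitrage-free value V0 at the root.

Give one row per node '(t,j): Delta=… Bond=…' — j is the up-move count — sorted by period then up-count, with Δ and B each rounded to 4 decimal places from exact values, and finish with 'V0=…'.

(0,0): Delta=1.0000 Bond=-171.5794
V0=13.4206

No-arbitrage ⇒ martingale measure with p* = (R−d)/(u−d) = 0.7353.
Payoff layer (t=1): V(1,0)=-75.5900, V(1,1)=50.2100
Node (0,0) S=185.0000: V=(p*·50.2100+(1−p*)·-75.5900)/1.26=13.4206; Δ=(50.2100−-75.5900)/(266.4000−140.6000)=1.0000; B=V−Δ·S=-171.5794
Each (Δ,B) replicates both successor values, so the strategy is self-financing and V0 is arbitrage-free.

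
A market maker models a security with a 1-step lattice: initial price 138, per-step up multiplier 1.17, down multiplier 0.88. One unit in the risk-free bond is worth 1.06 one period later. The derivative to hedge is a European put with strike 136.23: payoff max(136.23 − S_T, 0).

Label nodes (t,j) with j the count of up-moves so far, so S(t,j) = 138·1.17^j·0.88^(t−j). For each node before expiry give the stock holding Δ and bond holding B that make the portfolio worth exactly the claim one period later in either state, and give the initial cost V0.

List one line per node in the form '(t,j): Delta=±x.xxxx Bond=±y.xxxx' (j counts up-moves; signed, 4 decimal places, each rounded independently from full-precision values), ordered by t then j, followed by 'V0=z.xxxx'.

(0,0): Delta=-0.3696 Bond=56.2925
V0=5.2925

Under the risk-neutral measure, an up-move has probability p* = (R−d)/(u−d) = 0.6207 and values discount at R = 1.06.
Terminal payoffs: V(1,0)=14.7900, V(1,1)=0.0000
Node (0,0) S=138.0000: V=(p*·0.0000+(1−p*)·14.7900)/1.06=5.2925; Δ=(0.0000−14.7900)/(161.4600−121.4400)=-0.3696; B=V−Δ·S=56.2925
The time-0 hedge costs 5.2925, which is the no-arbitrage price.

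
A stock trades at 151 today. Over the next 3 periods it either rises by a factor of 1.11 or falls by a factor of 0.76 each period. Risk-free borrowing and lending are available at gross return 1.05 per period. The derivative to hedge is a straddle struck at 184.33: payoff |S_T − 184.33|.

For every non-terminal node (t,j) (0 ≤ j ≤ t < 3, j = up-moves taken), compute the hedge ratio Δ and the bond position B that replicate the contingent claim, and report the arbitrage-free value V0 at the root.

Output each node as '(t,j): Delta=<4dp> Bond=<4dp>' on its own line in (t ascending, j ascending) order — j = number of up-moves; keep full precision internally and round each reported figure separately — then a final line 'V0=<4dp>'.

The replicating-portfolio and risk-neutral prices coincide; use p* = (1.05−0.76)/(1.11−0.76) = 0.8286 for the latter.
At expiry t=3: V(3,0)=118.0446, V(3,1)=87.5185, V(3,2)=42.9342, V(3,3)=22.1823
  t=2,j=0: stock 87.2176 → up 96.8115 (V=87.5185), down 66.2854 (V=118.0446). Price 88.3348; hedge Δ=-1.0000, bond B=175.5524.
  t=2,j=1: stock 127.3836 → up 141.3958 (V=42.9342), down 96.8115 (V=87.5185). Price 48.1688; hedge Δ=-1.0000, bond B=175.5524.
  t=2,j=2: stock 186.0471 → up 206.5123 (V=22.1823), down 141.3958 (V=42.9342). Price 24.5141; hedge Δ=-0.3187, bond B=83.8053.
  t=1,j=0: stock 114.7600 → up 127.3836 (V=48.1688), down 87.2176 (V=88.3348). Price 52.4327; hedge Δ=-1.0000, bond B=167.1927.
  t=1,j=1: stock 167.6100 → up 186.0471 (V=24.5141), down 127.3836 (V=48.1688). Price 27.2087; hedge Δ=-0.4032, bond B=94.7937.
  t=0,j=0: stock 151.0000 → up 167.6100 (V=27.2087), down 114.7600 (V=52.4327). Price 30.0313; hedge Δ=-0.4773, bond B=102.0999.
Root portfolio cost Δ·151+B reproduces V0=30.0313.

(0,0): Delta=-0.4773 Bond=102.0999
(1,0): Delta=-1.0000 Bond=167.1927
(1,1): Delta=-0.4032 Bond=94.7937
(2,0): Delta=-1.0000 Bond=175.5524
(2,1): Delta=-1.0000 Bond=175.5524
(2,2): Delta=-0.3187 Bond=83.8053
V0=30.0313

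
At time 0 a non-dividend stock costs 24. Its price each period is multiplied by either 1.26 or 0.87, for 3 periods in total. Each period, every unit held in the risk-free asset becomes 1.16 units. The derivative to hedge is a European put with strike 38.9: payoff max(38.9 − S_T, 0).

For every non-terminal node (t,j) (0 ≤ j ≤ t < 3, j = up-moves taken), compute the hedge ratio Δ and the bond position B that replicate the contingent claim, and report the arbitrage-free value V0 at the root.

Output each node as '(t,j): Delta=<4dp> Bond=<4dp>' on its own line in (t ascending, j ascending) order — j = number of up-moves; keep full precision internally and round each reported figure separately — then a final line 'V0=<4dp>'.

Under the risk-neutral measure, an up-move has probability p* = (R−d)/(u−d) = 0.7436 and values discount at R = 1.16.
Terminal payoffs: V(3,0)=23.0959, V(3,1)=16.0113, V(3,2)=5.7509, V(3,3)=0.0000
Node (2,0) S=18.1656: V=(p*·16.0113+(1−p*)·23.0959)/1.16=15.3689; Δ=(16.0113−23.0959)/(22.8887−15.8041)=-1.0000; B=V−Δ·S=33.5345
Node (2,1) S=26.3088: V=(p*·5.7509+(1−p*)·16.0113)/1.16=7.2257; Δ=(5.7509−16.0113)/(33.1491−22.8887)=-1.0000; B=V−Δ·S=33.5345
Node (2,2) S=38.1024: V=(p*·0.0000+(1−p*)·5.7509)/1.16=1.2712; Δ=(0.0000−5.7509)/(48.0090−33.1491)=-0.3870; B=V−Δ·S=16.0171
Node (1,0) S=20.8800: V=(p*·7.2257+(1−p*)·15.3689)/1.16=8.0290; Δ=(7.2257−15.3689)/(26.3088−18.1656)=-1.0000; B=V−Δ·S=28.9090
Node (1,1) S=30.2400: V=(p*·1.2712+(1−p*)·7.2257)/1.16=2.4121; Δ=(1.2712−7.2257)/(38.1024−26.3088)=-0.5049; B=V−Δ·S=17.6800
Node (0,0) S=24.0000: V=(p*·2.4121+(1−p*)·8.0290)/1.16=3.3210; Δ=(2.4121−8.0290)/(30.2400−20.8800)=-0.6001; B=V−Δ·S=17.7235
Check: Δ(0,0)·S0 + B(0,0) = 3.3210 = V0.

(0,0): Delta=-0.6001 Bond=17.7235
(1,0): Delta=-1.0000 Bond=28.9090
(1,1): Delta=-0.5049 Bond=17.6800
(2,0): Delta=-1.0000 Bond=33.5345
(2,1): Delta=-1.0000 Bond=33.5345
(2,2): Delta=-0.3870 Bond=16.0171
V0=3.3210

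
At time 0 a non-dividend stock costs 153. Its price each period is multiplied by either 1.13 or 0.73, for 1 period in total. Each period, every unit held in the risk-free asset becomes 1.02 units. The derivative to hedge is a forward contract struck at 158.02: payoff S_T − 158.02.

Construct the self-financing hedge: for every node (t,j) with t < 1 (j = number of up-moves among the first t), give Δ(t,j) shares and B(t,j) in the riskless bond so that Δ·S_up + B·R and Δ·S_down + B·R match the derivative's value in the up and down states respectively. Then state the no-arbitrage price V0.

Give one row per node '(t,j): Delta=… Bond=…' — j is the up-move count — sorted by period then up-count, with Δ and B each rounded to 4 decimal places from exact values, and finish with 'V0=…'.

(0,0): Delta=1.0000 Bond=-154.9216
V0=-1.9216

No-arbitrage ⇒ martingale measure with p* = (R−d)/(u−d) = 0.7250.
Payoff layer (t=1): V(1,0)=-46.3300, V(1,1)=14.8700
Node (0,0) S=153.0000: V=(p*·14.8700+(1−p*)·-46.3300)/1.02=-1.9216; Δ=(14.8700−-46.3300)/(172.8900−111.6900)=1.0000; B=V−Δ·S=-154.9216
Each (Δ,B) replicates both successor values, so the strategy is self-financing and V0 is arbitrage-free.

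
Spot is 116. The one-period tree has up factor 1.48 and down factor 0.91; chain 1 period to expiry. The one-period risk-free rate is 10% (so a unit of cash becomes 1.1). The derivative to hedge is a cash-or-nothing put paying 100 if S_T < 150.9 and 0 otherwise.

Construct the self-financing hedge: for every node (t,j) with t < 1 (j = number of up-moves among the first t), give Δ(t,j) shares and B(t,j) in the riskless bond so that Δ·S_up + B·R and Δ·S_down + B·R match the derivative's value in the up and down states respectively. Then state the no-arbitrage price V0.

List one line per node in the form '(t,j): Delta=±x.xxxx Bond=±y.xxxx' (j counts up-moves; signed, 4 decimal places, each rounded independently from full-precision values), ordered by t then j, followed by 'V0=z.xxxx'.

(0,0): Delta=-1.5124 Bond=236.0447
V0=60.6061

Since d<R<u, set p* = (R−d)/(u−d) = 0.3333; price each node as the discounted p*-expectation of its children.
At expiry t=1: V(1,0)=100.0000, V(1,1)=0.0000
Node (0,0) S=116.0000: V=(p*·0.0000+(1−p*)·100.0000)/1.1=60.6061; Δ=(0.0000−100.0000)/(171.6800−105.5600)=-1.5124; B=V−Δ·S=236.0447
Self-financing check: at every node Δ·S+B equals the discounted successor values.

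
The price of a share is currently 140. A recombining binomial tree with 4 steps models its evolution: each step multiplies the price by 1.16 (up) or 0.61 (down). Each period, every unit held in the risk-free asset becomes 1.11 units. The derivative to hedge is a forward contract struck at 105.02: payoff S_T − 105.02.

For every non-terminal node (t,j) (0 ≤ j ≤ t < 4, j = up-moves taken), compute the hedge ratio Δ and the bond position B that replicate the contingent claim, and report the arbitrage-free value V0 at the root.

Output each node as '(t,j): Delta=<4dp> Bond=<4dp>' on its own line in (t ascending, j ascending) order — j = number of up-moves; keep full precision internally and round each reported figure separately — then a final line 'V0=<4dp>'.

(0,0): Delta=1.0000 Bond=-69.1799
(1,0): Delta=1.0000 Bond=-76.7897
(1,1): Delta=1.0000 Bond=-76.7897
(2,0): Delta=1.0000 Bond=-85.2366
(2,1): Delta=1.0000 Bond=-85.2366
(2,2): Delta=1.0000 Bond=-85.2366
(3,0): Delta=1.0000 Bond=-94.6126
(3,1): Delta=1.0000 Bond=-94.6126
(3,2): Delta=1.0000 Bond=-94.6126
(3,3): Delta=1.0000 Bond=-94.6126
V0=70.8201

Since d<R<u, set p* = (R−d)/(u−d) = 0.9091; price each node as the discounted p*-expectation of its children.
Terminal values V(4,·): V(4,0)=-85.6358, V(4,1)=-68.1583, V(4,2)=-34.9223, V(4,3)=28.2805, V(4,4)=148.4695
(3,0): S=31.7773. Δ = (V_up−V_dn)/(S_up−S_dn) = (-68.1583−-85.6358)/(36.8617−19.3842) = 1.0000. V = [p*·-68.1583 + (1−p*)·-85.6358]/1.11 = -62.8353. B = V − Δ·S = -94.6126.
(3,1): S=60.4290. Δ = (V_up−V_dn)/(S_up−S_dn) = (-34.9223−-68.1583)/(70.0977−36.8617) = 1.0000. V = [p*·-34.9223 + (1−p*)·-68.1583]/1.11 = -34.1836. B = V − Δ·S = -94.6126.
(3,2): S=114.9142. Δ = (V_up−V_dn)/(S_up−S_dn) = (28.2805−-34.9223)/(133.3005−70.0977) = 1.0000. V = [p*·28.2805 + (1−p*)·-34.9223]/1.11 = 20.3016. B = V − Δ·S = -94.6126.
(3,3): S=218.5254. Δ = (V_up−V_dn)/(S_up−S_dn) = (148.4695−28.2805)/(253.4895−133.3005) = 1.0000. V = [p*·148.4695 + (1−p*)·28.2805]/1.11 = 123.9128. B = V − Δ·S = -94.6126.
(2,0): S=52.0940. Δ = (V_up−V_dn)/(S_up−S_dn) = (-34.1836−-62.8353)/(60.4290−31.7773) = 1.0000. V = [p*·-34.1836 + (1−p*)·-62.8353]/1.11 = -33.1426. B = V − Δ·S = -85.2366.
(2,1): S=99.0640. Δ = (V_up−V_dn)/(S_up−S_dn) = (20.3016−-34.1836)/(114.9142−60.4290) = 1.0000. V = [p*·20.3016 + (1−p*)·-34.1836]/1.11 = 13.8274. B = V − Δ·S = -85.2366.
(2,2): S=188.3840. Δ = (V_up−V_dn)/(S_up−S_dn) = (123.9128−20.3016)/(218.5254−114.9142) = 1.0000. V = [p*·123.9128 + (1−p*)·20.3016]/1.11 = 103.1474. B = V − Δ·S = -85.2366.
(1,0): S=85.4000. Δ = (V_up−V_dn)/(S_up−S_dn) = (13.8274−-33.1426)/(99.0640−52.0940) = 1.0000. V = [p*·13.8274 + (1−p*)·-33.1426]/1.11 = 8.6103. B = V − Δ·S = -76.7897.
(1,1): S=162.4000. Δ = (V_up−V_dn)/(S_up−S_dn) = (103.1474−13.8274)/(188.3840−99.0640) = 1.0000. V = [p*·103.1474 + (1−p*)·13.8274]/1.11 = 85.6103. B = V − Δ·S = -76.7897.
(0,0): S=140.0000. Δ = (V_up−V_dn)/(S_up−S_dn) = (85.6103−8.6103)/(162.4000−85.4000) = 1.0000. V = [p*·85.6103 + (1−p*)·8.6103]/1.11 = 70.8201. B = V − Δ·S = -69.1799.
Check: Δ(0,0)·S0 + B(0,0) = 70.8201 = V0.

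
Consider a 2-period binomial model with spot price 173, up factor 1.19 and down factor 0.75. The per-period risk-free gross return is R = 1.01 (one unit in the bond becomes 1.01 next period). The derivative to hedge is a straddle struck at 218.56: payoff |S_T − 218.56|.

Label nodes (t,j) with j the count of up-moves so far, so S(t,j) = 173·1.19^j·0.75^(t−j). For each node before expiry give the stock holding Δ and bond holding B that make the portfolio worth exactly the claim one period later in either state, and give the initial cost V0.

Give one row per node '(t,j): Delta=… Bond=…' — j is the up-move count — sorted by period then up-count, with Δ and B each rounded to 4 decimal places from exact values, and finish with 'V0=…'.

No-arbitrage ⇒ martingale measure with p* = (R−d)/(u−d) = 0.5909.
Terminal payoffs: V(2,0)=121.2475, V(2,1)=64.1575, V(2,2)=26.4253
(1,0): S=129.7500. Δ = (V_up−V_dn)/(S_up−S_dn) = (64.1575−121.2475)/(154.4025−97.3125) = -1.0000. V = [p*·64.1575 + (1−p*)·121.2475]/1.01 = 86.6460. B = V − Δ·S = 216.3960.
(1,1): S=205.8700. Δ = (V_up−V_dn)/(S_up−S_dn) = (26.4253−64.1575)/(244.9853−154.4025) = -0.4165. V = [p*·26.4253 + (1−p*)·64.1575]/1.01 = 41.4467. B = V − Δ·S = 127.2017.
(0,0): S=173.0000. Δ = (V_up−V_dn)/(S_up−S_dn) = (41.4467−86.6460)/(205.8700−129.7500) = -0.5938. V = [p*·41.4467 + (1−p*)·86.6460]/1.01 = 59.3439. B = V − Δ·S = 162.0696.
Check: Δ(0,0)·S0 + B(0,0) = 59.3439 = V0.

(0,0): Delta=-0.5938 Bond=162.0696
(1,0): Delta=-1.0000 Bond=216.3960
(1,1): Delta=-0.4165 Bond=127.2017
V0=59.3439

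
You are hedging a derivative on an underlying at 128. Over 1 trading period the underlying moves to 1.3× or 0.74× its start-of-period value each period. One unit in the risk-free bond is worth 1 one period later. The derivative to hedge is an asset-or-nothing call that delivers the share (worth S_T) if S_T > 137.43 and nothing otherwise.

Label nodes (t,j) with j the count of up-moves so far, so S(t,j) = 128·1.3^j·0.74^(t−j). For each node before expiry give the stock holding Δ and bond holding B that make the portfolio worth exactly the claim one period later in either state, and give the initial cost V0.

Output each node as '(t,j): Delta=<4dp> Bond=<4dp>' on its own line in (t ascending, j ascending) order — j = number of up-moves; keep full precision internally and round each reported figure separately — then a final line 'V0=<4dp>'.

Since d<R<u, set p* = (R−d)/(u−d) = 0.4643; price each node as the discounted p*-expectation of its children.
Payoff layer (t=1): V(1,0)=0.0000, V(1,1)=166.4000
(0,0): S=128.0000. Δ = (V_up−V_dn)/(S_up−S_dn) = (166.4000−0.0000)/(166.4000−94.7200) = 2.3214. V = [p*·166.4000 + (1−p*)·0.0000]/1 = 77.2571. B = V − Δ·S = -219.8857.
Each (Δ,B) replicates both successor values, so the strategy is self-financing and V0 is arbitrage-free.

(0,0): Delta=2.3214 Bond=-219.8857
V0=77.2571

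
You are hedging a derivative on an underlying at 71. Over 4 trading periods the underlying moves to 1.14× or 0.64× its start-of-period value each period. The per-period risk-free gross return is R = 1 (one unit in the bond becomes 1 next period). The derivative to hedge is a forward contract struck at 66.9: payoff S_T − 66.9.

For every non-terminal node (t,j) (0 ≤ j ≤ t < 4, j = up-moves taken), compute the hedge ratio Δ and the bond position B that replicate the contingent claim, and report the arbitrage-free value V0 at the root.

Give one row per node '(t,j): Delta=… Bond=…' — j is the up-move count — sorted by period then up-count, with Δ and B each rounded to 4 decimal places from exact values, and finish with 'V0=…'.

Risk-neutral probability p* = (R−d)/(u−d) = (1−0.64)/(1.14−0.64) = 0.7200.
Payoff layer (t=4): V(4,0)=-54.9882, V(4,1)=-45.6821, V(4,2)=-29.1056, V(4,3)=0.4214, V(4,4)=53.0162
(3,0): S=18.6122. Δ = (V_up−V_dn)/(S_up−S_dn) = (-45.6821−-54.9882)/(21.2179−11.9118) = 1.0000. V = [p*·-45.6821 + (1−p*)·-54.9882]/1 = -48.2878. B = V − Δ·S = -66.9000.
(3,1): S=33.1530. Δ = (V_up−V_dn)/(S_up−S_dn) = (-29.1056−-45.6821)/(37.7944−21.2179) = 1.0000. V = [p*·-29.1056 + (1−p*)·-45.6821]/1 = -33.7470. B = V − Δ·S = -66.9000.
(3,2): S=59.0538. Δ = (V_up−V_dn)/(S_up−S_dn) = (0.4214−-29.1056)/(67.3214−37.7944) = 1.0000. V = [p*·0.4214 + (1−p*)·-29.1056]/1 = -7.8462. B = V − Δ·S = -66.9000.
(3,3): S=105.1896. Δ = (V_up−V_dn)/(S_up−S_dn) = (53.0162−0.4214)/(119.9162−67.3214) = 1.0000. V = [p*·53.0162 + (1−p*)·0.4214]/1 = 38.2896. B = V − Δ·S = -66.9000.
(2,0): S=29.0816. Δ = (V_up−V_dn)/(S_up−S_dn) = (-33.7470−-48.2878)/(33.1530−18.6122) = 1.0000. V = [p*·-33.7470 + (1−p*)·-48.2878]/1 = -37.8184. B = V − Δ·S = -66.9000.
(2,1): S=51.8016. Δ = (V_up−V_dn)/(S_up−S_dn) = (-7.8462−-33.7470)/(59.0538−33.1530) = 1.0000. V = [p*·-7.8462 + (1−p*)·-33.7470]/1 = -15.0984. B = V − Δ·S = -66.9000.
(2,2): S=92.2716. Δ = (V_up−V_dn)/(S_up−S_dn) = (38.2896−-7.8462)/(105.1896−59.0538) = 1.0000. V = [p*·38.2896 + (1−p*)·-7.8462]/1 = 25.3716. B = V − Δ·S = -66.9000.
(1,0): S=45.4400. Δ = (V_up−V_dn)/(S_up−S_dn) = (-15.0984−-37.8184)/(51.8016−29.0816) = 1.0000. V = [p*·-15.0984 + (1−p*)·-37.8184]/1 = -21.4600. B = V − Δ·S = -66.9000.
(1,1): S=80.9400. Δ = (V_up−V_dn)/(S_up−S_dn) = (25.3716−-15.0984)/(92.2716−51.8016) = 1.0000. V = [p*·25.3716 + (1−p*)·-15.0984]/1 = 14.0400. B = V − Δ·S = -66.9000.
(0,0): S=71.0000. Δ = (V_up−V_dn)/(S_up−S_dn) = (14.0400−-21.4600)/(80.9400−45.4400) = 1.0000. V = [p*·14.0400 + (1−p*)·-21.4600]/1 = 4.1000. B = V − Δ·S = -66.9000.
Root portfolio cost Δ·71+B reproduces V0=4.1000.

(0,0): Delta=1.0000 Bond=-66.9000
(1,0): Delta=1.0000 Bond=-66.9000
(1,1): Delta=1.0000 Bond=-66.9000
(2,0): Delta=1.0000 Bond=-66.9000
(2,1): Delta=1.0000 Bond=-66.9000
(2,2): Delta=1.0000 Bond=-66.9000
(3,0): Delta=1.0000 Bond=-66.9000
(3,1): Delta=1.0000 Bond=-66.9000
(3,2): Delta=1.0000 Bond=-66.9000
(3,3): Delta=1.0000 Bond=-66.9000
V0=4.1000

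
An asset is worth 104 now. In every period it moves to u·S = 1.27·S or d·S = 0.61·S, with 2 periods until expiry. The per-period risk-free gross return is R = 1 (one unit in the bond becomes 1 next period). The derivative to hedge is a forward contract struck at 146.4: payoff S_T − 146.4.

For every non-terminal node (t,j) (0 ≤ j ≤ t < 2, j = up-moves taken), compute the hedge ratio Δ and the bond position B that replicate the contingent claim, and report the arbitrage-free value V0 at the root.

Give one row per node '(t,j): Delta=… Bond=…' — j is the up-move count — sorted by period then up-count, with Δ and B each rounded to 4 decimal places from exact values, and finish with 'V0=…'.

(0,0): Delta=1.0000 Bond=-146.4000
(1,0): Delta=1.0000 Bond=-146.4000
(1,1): Delta=1.0000 Bond=-146.4000
V0=-42.4000

Risk-neutral probability p* = (R−d)/(u−d) = (1−0.61)/(1.27−0.61) = 0.5909.
At expiry t=2: V(2,0)=-107.7016, V(2,1)=-65.8312, V(2,2)=21.3416
Node (1,0) S=63.4400: V=(p*·-65.8312+(1−p*)·-107.7016)/1=-82.9600; Δ=(-65.8312−-107.7016)/(80.5688−38.6984)=1.0000; B=V−Δ·S=-146.4000
Node (1,1) S=132.0800: V=(p*·21.3416+(1−p*)·-65.8312)/1=-14.3200; Δ=(21.3416−-65.8312)/(167.7416−80.5688)=1.0000; B=V−Δ·S=-146.4000
Node (0,0) S=104.0000: V=(p*·-14.3200+(1−p*)·-82.9600)/1=-42.4000; Δ=(-14.3200−-82.9600)/(132.0800−63.4400)=1.0000; B=V−Δ·S=-146.4000
Self-financing check: at every node Δ·S+B equals the discounted successor values.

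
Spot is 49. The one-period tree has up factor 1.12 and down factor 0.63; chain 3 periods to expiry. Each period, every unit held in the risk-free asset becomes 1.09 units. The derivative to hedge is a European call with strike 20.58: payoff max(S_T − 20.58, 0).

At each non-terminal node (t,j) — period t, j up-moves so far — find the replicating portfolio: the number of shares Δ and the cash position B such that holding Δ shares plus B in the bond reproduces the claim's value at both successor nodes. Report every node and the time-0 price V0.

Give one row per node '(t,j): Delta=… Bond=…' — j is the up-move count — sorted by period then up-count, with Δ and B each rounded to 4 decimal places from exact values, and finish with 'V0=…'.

(0,0): Delta=0.9989 Bond=-15.8364
(1,0): Delta=0.9691 Bond=-16.3409
(1,1): Delta=1.0000 Bond=-17.3218
(2,0): Delta=0.1261 Bond=-1.4177
(2,1): Delta=1.0000 Bond=-18.8807
(2,2): Delta=1.0000 Bond=-18.8807
V0=33.1099

Under the risk-neutral measure, an up-move has probability p* = (R−d)/(u−d) = 0.9388 and values discount at R = 1.09.
At expiry t=3: V(3,0)=0.0000, V(3,1)=1.2019, V(3,2)=18.1433, V(3,3)=48.2615
(2,0): S=19.4481. Δ = (V_up−V_dn)/(S_up−S_dn) = (1.2019−0.0000)/(21.7819−12.2523) = 0.1261. V = [p*·1.2019 + (1−p*)·0.0000]/1.09 = 1.0351. B = V − Δ·S = -1.4177.
(2,1): S=34.5744. Δ = (V_up−V_dn)/(S_up−S_dn) = (18.1433−1.2019)/(38.7233−21.7819) = 1.0000. V = [p*·18.1433 + (1−p*)·1.2019]/1.09 = 15.6937. B = V − Δ·S = -18.8807.
(2,2): S=61.4656. Δ = (V_up−V_dn)/(S_up−S_dn) = (48.2615−18.1433)/(68.8415−38.7233) = 1.0000. V = [p*·48.2615 + (1−p*)·18.1433]/1.09 = 42.5849. B = V − Δ·S = -18.8807.
(1,0): S=30.8700. Δ = (V_up−V_dn)/(S_up−S_dn) = (15.6937−1.0351)/(34.5744−19.4481) = 0.9691. V = [p*·15.6937 + (1−p*)·1.0351]/1.09 = 13.5745. B = V − Δ·S = -16.3409.
(1,1): S=54.8800. Δ = (V_up−V_dn)/(S_up−S_dn) = (42.5849−15.6937)/(61.4656−34.5744) = 1.0000. V = [p*·42.5849 + (1−p*)·15.6937]/1.09 = 37.5582. B = V − Δ·S = -17.3218.
(0,0): S=49.0000. Δ = (V_up−V_dn)/(S_up−S_dn) = (37.5582−13.5745)/(54.8800−30.8700) = 0.9989. V = [p*·37.5582 + (1−p*)·13.5745]/1.09 = 33.1099. B = V − Δ·S = -15.8364.
Root portfolio cost Δ·49+B reproduces V0=33.1099.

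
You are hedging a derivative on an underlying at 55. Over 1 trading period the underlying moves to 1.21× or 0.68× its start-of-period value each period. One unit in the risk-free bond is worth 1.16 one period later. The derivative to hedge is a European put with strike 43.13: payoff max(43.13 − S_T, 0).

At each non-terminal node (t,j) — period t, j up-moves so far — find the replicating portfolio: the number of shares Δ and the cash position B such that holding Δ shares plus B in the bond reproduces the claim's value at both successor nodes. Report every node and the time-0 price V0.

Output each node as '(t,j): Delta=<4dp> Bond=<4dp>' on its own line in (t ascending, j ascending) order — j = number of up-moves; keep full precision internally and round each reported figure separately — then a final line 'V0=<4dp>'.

(0,0): Delta=-0.1966 Bond=11.2773
V0=0.4660

Since d<R<u, set p* = (R−d)/(u−d) = 0.9057; price each node as the discounted p*-expectation of its children.
Terminal payoffs: V(1,0)=5.7300, V(1,1)=0.0000
  t=0,j=0: stock 55.0000 → up 66.5500 (V=0.0000), down 37.4000 (V=5.7300). Price 0.4660; hedge Δ=-0.1966, bond B=11.2773.
Self-financing check: at every node Δ·S+B equals the discounted successor values.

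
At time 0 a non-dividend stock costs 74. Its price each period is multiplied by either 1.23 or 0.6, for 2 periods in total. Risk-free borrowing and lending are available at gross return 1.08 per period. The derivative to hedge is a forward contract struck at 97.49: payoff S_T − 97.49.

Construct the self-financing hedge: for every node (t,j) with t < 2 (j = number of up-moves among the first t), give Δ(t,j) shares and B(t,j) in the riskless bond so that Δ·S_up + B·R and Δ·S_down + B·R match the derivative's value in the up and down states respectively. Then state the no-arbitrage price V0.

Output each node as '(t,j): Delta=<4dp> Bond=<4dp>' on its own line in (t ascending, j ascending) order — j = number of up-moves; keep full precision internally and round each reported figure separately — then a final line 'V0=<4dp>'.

(0,0): Delta=1.0000 Bond=-83.5820
(1,0): Delta=1.0000 Bond=-90.2685
(1,1): Delta=1.0000 Bond=-90.2685
V0=-9.5820

The replicating-portfolio and risk-neutral prices coincide; use p* = (1.08−0.6)/(1.23−0.6) = 0.7619 for the latter.
At expiry t=2: V(2,0)=-70.8500, V(2,1)=-42.8780, V(2,2)=14.4646
Node (1,0) S=44.4000: V=(p*·-42.8780+(1−p*)·-70.8500)/1.08=-45.8685; Δ=(-42.8780−-70.8500)/(54.6120−26.6400)=1.0000; B=V−Δ·S=-90.2685
Node (1,1) S=91.0200: V=(p*·14.4646+(1−p*)·-42.8780)/1.08=0.7515; Δ=(14.4646−-42.8780)/(111.9546−54.6120)=1.0000; B=V−Δ·S=-90.2685
Node (0,0) S=74.0000: V=(p*·0.7515+(1−p*)·-45.8685)/1.08=-9.5820; Δ=(0.7515−-45.8685)/(91.0200−44.4000)=1.0000; B=V−Δ·S=-83.5820
Root portfolio cost Δ·74+B reproduces V0=-9.5820.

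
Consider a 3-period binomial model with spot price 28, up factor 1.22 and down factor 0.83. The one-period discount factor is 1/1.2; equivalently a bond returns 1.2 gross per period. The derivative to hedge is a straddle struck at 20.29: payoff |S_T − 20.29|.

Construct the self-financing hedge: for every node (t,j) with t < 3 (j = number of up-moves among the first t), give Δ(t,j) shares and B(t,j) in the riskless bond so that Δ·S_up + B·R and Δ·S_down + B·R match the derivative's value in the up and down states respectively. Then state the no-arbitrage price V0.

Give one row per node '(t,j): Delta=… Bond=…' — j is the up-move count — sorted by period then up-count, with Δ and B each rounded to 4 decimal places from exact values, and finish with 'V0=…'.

(0,0): Delta=0.9986 Bond=-11.7011
(1,0): Delta=0.9596 Bond=-13.1367
(1,1): Delta=1.0000 Bond=-14.0903
(2,0): Delta=-0.1379 Bond=5.4060
(2,1): Delta=1.0000 Bond=-16.9083
(2,2): Delta=1.0000 Bond=-16.9083
V0=16.2588

Under the risk-neutral measure, an up-move has probability p* = (R−d)/(u−d) = 0.9487 and values discount at R = 1.2.
Terminal payoffs: V(3,0)=4.2800, V(3,1)=3.2428, V(3,2)=14.3004, V(3,3)=30.5537
(2,0): S=19.2892. Δ = (V_up−V_dn)/(S_up−S_dn) = (3.2428−4.2800)/(23.5328−16.0100) = -0.1379. V = [p*·3.2428 + (1−p*)·4.2800]/1.2 = 2.7467. B = V − Δ·S = 5.4060.
(2,1): S=28.3528. Δ = (V_up−V_dn)/(S_up−S_dn) = (14.3004−3.2428)/(34.5904−23.5328) = 1.0000. V = [p*·14.3004 + (1−p*)·3.2428]/1.2 = 11.4445. B = V − Δ·S = -16.9083.
(2,2): S=41.6752. Δ = (V_up−V_dn)/(S_up−S_dn) = (30.5537−14.3004)/(50.8437−34.5904) = 1.0000. V = [p*·30.5537 + (1−p*)·14.3004]/1.2 = 24.7669. B = V − Δ·S = -16.9083.
(1,0): S=23.2400. Δ = (V_up−V_dn)/(S_up−S_dn) = (11.4445−2.7467)/(28.3528−19.2892) = 0.9596. V = [p*·11.4445 + (1−p*)·2.7467]/1.2 = 9.1654. B = V − Δ·S = -13.1367.
(1,1): S=34.1600. Δ = (V_up−V_dn)/(S_up−S_dn) = (24.7669−11.4445)/(41.6752−28.3528) = 1.0000. V = [p*·24.7669 + (1−p*)·11.4445]/1.2 = 20.0697. B = V − Δ·S = -14.0903.
(0,0): S=28.0000. Δ = (V_up−V_dn)/(S_up−S_dn) = (20.0697−9.1654)/(34.1600−23.2400) = 0.9986. V = [p*·20.0697 + (1−p*)·9.1654]/1.2 = 16.2588. B = V − Δ·S = -11.7011.
The time-0 hedge costs 16.2588, which is the no-arbitrage price.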